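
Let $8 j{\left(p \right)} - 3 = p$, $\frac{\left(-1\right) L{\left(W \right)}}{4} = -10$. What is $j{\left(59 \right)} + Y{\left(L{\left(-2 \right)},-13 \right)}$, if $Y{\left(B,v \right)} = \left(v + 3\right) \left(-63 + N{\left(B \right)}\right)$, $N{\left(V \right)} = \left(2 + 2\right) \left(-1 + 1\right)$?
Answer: $\frac{2551}{4} \approx 637.75$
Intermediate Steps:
$N{\left(V \right)} = 0$ ($N{\left(V \right)} = 4 \cdot 0 = 0$)
$L{\left(W \right)} = 40$ ($L{\left(W \right)} = \left(-4\right) \left(-10\right) = 40$)
$Y{\left(B,v \right)} = -189 - 63 v$ ($Y{\left(B,v \right)} = \left(v + 3\right) \left(-63 + 0\right) = \left(3 + v\right) \left(-63\right) = -189 - 63 v$)
$j{\left(p \right)} = \frac{3}{8} + \frac{p}{8}$
$j{\left(59 \right)} + Y{\left(L{\left(-2 \right)},-13 \right)} = \left(\frac{3}{8} + \frac{1}{8} \cdot 59\right) - -630 = \left(\frac{3}{8} + \frac{59}{8}\right) + \left(-189 + 819\right) = \frac{31}{4} + 630 = \frac{2551}{4}$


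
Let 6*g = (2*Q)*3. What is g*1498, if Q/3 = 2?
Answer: 8988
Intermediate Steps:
Q = 6 (Q = 3*2 = 6)
g = 6 (g = ((2*6)*3)/6 = (12*3)/6 = (⅙)*36 = 6)
g*1498 = 6*1498 = 8988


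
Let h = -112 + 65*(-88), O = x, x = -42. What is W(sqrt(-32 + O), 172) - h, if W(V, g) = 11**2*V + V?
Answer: 5832 + 122*I*sqrt(74) ≈ 5832.0 + 1049.5*I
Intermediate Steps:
O = -42
h = -5832 (h = -112 - 5720 = -5832)
W(V, g) = 122*V (W(V, g) = 121*V + V = 122*V)
W(sqrt(-32 + O), 172) - h = 122*sqrt(-32 - 42) - 1*(-5832) = 122*sqrt(-74) + 5832 = 122*(I*sqrt(74)) + 5832 = 122*I*sqrt(74) + 5832 = 5832 + 122*I*sqrt(74)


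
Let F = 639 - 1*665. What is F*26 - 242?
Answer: -918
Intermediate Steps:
F = -26 (F = 639 - 665 = -26)
F*26 - 242 = -26*26 - 242 = -676 - 242 = -918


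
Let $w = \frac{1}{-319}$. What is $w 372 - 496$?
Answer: $- \frac{158596}{319} \approx -497.17$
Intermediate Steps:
$w = - \frac{1}{319} \approx -0.0031348$
$w 372 - 496 = \left(- \frac{1}{319}\right) 372 - 496 = - \frac{372}{319} - 496 = - \frac{158596}{319}$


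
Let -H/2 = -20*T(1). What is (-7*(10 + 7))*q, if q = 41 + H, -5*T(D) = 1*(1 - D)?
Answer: -4879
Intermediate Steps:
T(D) = -⅕ + D/5 (T(D) = -(1 - D)/5 = -⅕ + D/5)
H = 0 (H = -(-40)*(-⅕ + (⅕)*1) = -(-40)*(-⅕ + ⅕) = -(-40)*0 = -2*0 = 0)
q = 41 (q = 41 + 0 = 41)
(-7*(10 + 7))*q = -7*(10 + 7)*41 = -7*17*41 = -119*41 = -4879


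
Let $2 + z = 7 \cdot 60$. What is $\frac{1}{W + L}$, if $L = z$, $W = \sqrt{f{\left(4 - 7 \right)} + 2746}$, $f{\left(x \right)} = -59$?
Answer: $\frac{418}{172037} - \frac{\sqrt{2687}}{172037} \approx 0.0021284$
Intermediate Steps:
$W = \sqrt{2687}$ ($W = \sqrt{-59 + 2746} = \sqrt{2687} \approx 51.836$)
$z = 418$ ($z = -2 + 7 \cdot 60 = -2 + 420 = 418$)
$L = 418$
$\frac{1}{W + L} = \frac{1}{\sqrt{2687} + 418} = \frac{1}{418 + \sqrt{2687}}$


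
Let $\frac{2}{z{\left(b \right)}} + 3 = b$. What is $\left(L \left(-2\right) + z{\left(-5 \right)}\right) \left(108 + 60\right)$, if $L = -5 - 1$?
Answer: $1974$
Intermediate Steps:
$z{\left(b \right)} = \frac{2}{-3 + b}$
$L = -6$ ($L = -5 - 1 = -6$)
$\left(L \left(-2\right) + z{\left(-5 \right)}\right) \left(108 + 60\right) = \left(\left(-6\right) \left(-2\right) + \frac{2}{-3 - 5}\right) \left(108 + 60\right) = \left(12 + \frac{2}{-8}\right) 168 = \left(12 + 2 \left(- \frac{1}{8}\right)\right) 168 = \left(12 - \frac{1}{4}\right) 168 = \frac{47}{4} \cdot 168 = 1974$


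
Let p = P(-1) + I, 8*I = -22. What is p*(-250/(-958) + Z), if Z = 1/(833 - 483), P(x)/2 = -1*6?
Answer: -2609511/670600 ≈ -3.8913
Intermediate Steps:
I = -11/4 (I = (1/8)*(-22) = -11/4 ≈ -2.7500)
P(x) = -12 (P(x) = 2*(-1*6) = 2*(-6) = -12)
Z = 1/350 ≈ 0.0028571
p = -59/4 (p = -12 - 11/4 = -59/4 ≈ -14.750)
p*(-250/(-958) + Z) = -59*(-250/(-958) + 1/350)/4 = -59*(-250*(-1/958) + 1/350)/4 = -59*(125/479 + 1/350)/4 = -59/4*44229/167650 = -2609511/670600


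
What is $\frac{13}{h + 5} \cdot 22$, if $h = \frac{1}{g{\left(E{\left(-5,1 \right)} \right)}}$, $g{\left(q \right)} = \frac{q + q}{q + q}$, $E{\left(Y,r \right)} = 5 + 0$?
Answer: $\frac{143}{3} \approx 47.667$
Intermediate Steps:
$E{\left(Y,r \right)} = 5$
$g{\left(q \right)} = 1$ ($g{\left(q \right)} = \frac{2 q}{2 q} = 2 q \frac{1}{2 q} = 1$)
$h = 1$ ($h = 1^{-1} = 1$)
$\frac{13}{h + 5} \cdot 22 = \frac{13}{1 + 5} \cdot 22 = \frac{13}{6} \cdot 22 = \frac{143}{3}$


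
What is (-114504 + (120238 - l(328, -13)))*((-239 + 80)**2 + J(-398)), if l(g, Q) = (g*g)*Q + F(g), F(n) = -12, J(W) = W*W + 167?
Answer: 258190349976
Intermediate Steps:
J(W) = 167 + W**2 (J(W) = W**2 + 167 = 167 + W**2)
l(g, Q) = -12 + Q*g**2 (l(g, Q) = (g*g)*Q - 12 = g**2*Q - 12 = Q*g**2 - 12 = -12 + Q*g**2)
(-114504 + (120238 - l(328, -13)))*((-239 + 80)**2 + J(-398)) = (-114504 + (120238 - (-12 - 13*328**2)))*((-239 + 80)**2 + (167 + (-398)**2)) = (-114504 + (120238 - (-12 - 13*107584)))*((-159)**2 + (167 + 158404)) = (-114504 + (120238 - (-12 - 1398592)))*(25281 + 158571) = (-114504 + (120238 - 1*(-1398604)))*183852 = (-114504 + (120238 + 1398604))*183852 = (-114504 + 1518842)*183852 = 1404338*183852 = 258190349976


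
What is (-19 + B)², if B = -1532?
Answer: 2405601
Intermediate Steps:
(-19 + B)² = (-19 - 1532)² = (-1551)² = 2405601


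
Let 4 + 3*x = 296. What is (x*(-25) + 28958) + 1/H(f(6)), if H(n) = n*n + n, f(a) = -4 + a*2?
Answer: 1909777/72 ≈ 26525.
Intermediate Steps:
x = 292/3 (x = -4/3 + (⅓)*296 = -4/3 + 296/3 = 292/3 ≈ 97.333)
f(a) = -4 + 2*a
H(n) = n + n² (H(n) = n² + n = n + n²)
(x*(-25) + 28958) + 1/H(f(6)) = ((292/3)*(-25) + 28958) + 1/((-4 + 2*6)*(1 + (-4 + 2*6))) = (-7300/3 + 28958) + 1/((-4 + 12)*(1 + (-4 + 12))) = 79574/3 + 1/(8*(1 + 8)) = 79574/3 + 1/(8*9) = 79574/3 + 1/72 = 1909777/72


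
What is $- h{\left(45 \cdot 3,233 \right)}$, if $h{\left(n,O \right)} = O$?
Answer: $-233$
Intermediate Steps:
$- h{\left(45 \cdot 3,233 \right)} = \left(-1\right) 233 = -233$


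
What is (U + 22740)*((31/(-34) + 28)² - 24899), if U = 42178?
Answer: -906742262377/578 ≈ -1.5688e+9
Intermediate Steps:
(U + 22740)*((31/(-34) + 28)² - 24899) = (42178 + 22740)*((31/(-34) + 28)² - 24899) = 64918*((31*(-1/34) + 28)² - 24899) = 64918*((-31/34 + 28)² - 24899) = 64918*((921/34)² - 24899) = 64918*(848241/1156 - 24899) = 64918*(-27935003/1156) = -906742262377/578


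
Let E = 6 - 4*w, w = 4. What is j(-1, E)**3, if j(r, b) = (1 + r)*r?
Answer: 0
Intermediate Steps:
E = -10 (E = 6 - 4*4 = 6 - 16 = -10)
j(r, b) = r*(1 + r)
j(-1, E)**3 = (-(1 - 1))**3 = (-1*0)**3 = 0**3 = 0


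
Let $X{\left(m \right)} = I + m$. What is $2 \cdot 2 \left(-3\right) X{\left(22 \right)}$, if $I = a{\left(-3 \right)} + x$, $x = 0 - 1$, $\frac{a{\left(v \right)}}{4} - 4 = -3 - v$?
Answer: $-444$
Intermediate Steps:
$a{\left(v \right)} = 4 - 4 v$ ($a{\left(v \right)} = 16 + 4 \left(-3 - v\right) = 16 - \left(12 + 4 v\right) = 4 - 4 v$)
$x = -1$ ($x = 0 - 1 = -1$)
$I = 15$ ($I = \left(4 - -12\right) - 1 = \left(4 + 12\right) - 1 = 16 - 1 = 15$)
$X{\left(m \right)} = 15 + m$
$2 \cdot 2 \left(-3\right) X{\left(22 \right)} = 2 \cdot 2 \left(-3\right) \left(15 + 22\right) = 4 \left(-3\right) 37 = \left(-12\right) 37 = -444$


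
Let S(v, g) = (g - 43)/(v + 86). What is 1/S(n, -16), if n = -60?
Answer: -26/59 ≈ -0.44068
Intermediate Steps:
S(v, g) = (-43 + g)/(86 + v)
1/S(n, -16) = 1/((-43 - 16)/(86 - 60)) = 1/(-59/26) = -26/59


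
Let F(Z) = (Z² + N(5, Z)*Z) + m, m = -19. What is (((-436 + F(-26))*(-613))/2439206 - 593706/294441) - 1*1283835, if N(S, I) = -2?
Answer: -43907366095810655/34200107326 ≈ -1.2838e+6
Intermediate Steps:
F(Z) = -19 + Z² - 2*Z (F(Z) = (Z² - 2*Z) - 19 = -19 + Z² - 2*Z)
(((-436 + F(-26))*(-613))/2439206 - 593706/294441) - 1*1283835 = (((-436 + (-19 + (-26)² - 2*(-26)))*(-613))/2439206 - 593706/294441) - 1*1283835 = (((-436 + (-19 + 676 + 52))*(-613))*(1/2439206) - 593706*1/294441) - 1283835 = (((-436 + 709)*(-613))*(1/2439206) - 197902/98147) - 1283835 = ((273*(-613))*(1/2439206) - 197902/98147) - 1283835 = (-167349*1/2439206 - 197902/98147) - 1283835 = (-23907/348458 - 197902/98147) - 1283835 = -71306935445/34200107326 - 1283835 = -43907366095810655/34200107326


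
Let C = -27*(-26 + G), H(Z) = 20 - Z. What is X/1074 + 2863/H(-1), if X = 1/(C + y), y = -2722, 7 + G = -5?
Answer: 82777237/607168 ≈ 136.33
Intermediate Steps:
G = -12 (G = -7 - 5 = -12)
C = 1026 (C = -27*(-26 - 12) = -27*(-38) = 1026)
X = -1/1696 (X = 1/(1026 - 2722) = 1/(-1696) = -1/1696 ≈ -0.00058962)
X/1074 + 2863/H(-1) = -1/1696/1074 + 2863/(20 - 1*(-1)) = -1/1696*1/1074 + 2863/(20 + 1) = -1/1821504 + 2863/21 = -1/1821504 + 2863*(1/21) = -1/1821504 + 409/3 = 82777237/607168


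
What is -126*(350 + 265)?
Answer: -77490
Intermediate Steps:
-126*(350 + 265) = -126*615 = -77490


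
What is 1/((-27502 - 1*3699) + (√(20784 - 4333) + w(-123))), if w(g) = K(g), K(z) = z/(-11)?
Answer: -3773968/117707385173 - 121*√16451/117707385173 ≈ -3.2194e-5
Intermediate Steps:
K(z) = -z/11 (K(z) = z*(-1/11) = -z/11)
w(g) = -g/11
1/((-27502 - 1*3699) + (√(20784 - 4333) + w(-123))) = 1/((-27502 - 1*3699) + (√(20784 - 4333) - 1/11*(-123))) = 1/((-27502 - 3699) + (√16451 + 123/11)) = 1/(-31201 + (123/11 + √16451)) = 1/(-343088/11 + √16451)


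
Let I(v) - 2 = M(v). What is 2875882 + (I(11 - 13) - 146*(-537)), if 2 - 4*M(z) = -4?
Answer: 5908575/2 ≈ 2.9543e+6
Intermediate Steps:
M(z) = 3/2 (M(z) = ½ - ¼*(-4) = ½ + 1 = 3/2)
I(v) = 7/2 (I(v) = 2 + 3/2 = 7/2)
2875882 + (I(11 - 13) - 146*(-537)) = 2875882 + (7/2 - 146*(-537)) = 2875882 + (7/2 + 78402) = 2875882 + 156811/2 = 5908575/2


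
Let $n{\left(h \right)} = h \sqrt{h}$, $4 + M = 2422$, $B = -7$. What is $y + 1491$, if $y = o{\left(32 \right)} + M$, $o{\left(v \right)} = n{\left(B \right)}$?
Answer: $3909 - 7 i \sqrt{7} \approx 3909.0 - 18.52 i$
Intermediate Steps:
$M = 2418$ ($M = -4 + 2422 = 2418$)
$n{\left(h \right)} = h^{\frac{3}{2}}$
$o{\left(v \right)} = - 7 i \sqrt{7}$ ($o{\left(v \right)} = \left(-7\right)^{\frac{3}{2}} = - 7 i \sqrt{7}$)
$y = 2418 - 7 i \sqrt{7}$ ($y = - 7 i \sqrt{7} + 2418 = 2418 - 7 i \sqrt{7} \approx 2418.0 - 18.52 i$)
$y + 1491 = \left(2418 - 7 i \sqrt{7}\right) + 1491 = 3909 - 7 i \sqrt{7}$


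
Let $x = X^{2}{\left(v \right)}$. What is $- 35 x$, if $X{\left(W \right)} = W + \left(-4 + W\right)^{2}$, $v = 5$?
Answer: $-1260$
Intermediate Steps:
$x = 36$ ($x = \left(5 + \left(-4 + 5\right)^{2}\right)^{2} = \left(5 + 1^{2}\right)^{2} = \left(5 + 1\right)^{2} = 6^{2} = 36$)
$- 35 x = \left(-35\right) 36 = -1260$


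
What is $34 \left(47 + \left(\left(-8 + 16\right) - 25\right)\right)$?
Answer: $1020$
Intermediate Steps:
$34 \left(47 + \left(\left(-8 + 16\right) - 25\right)\right) = 34 \left(47 + \left(8 - 25\right)\right) = 34 \left(47 - 17\right) = 34 \cdot 30 = 1020$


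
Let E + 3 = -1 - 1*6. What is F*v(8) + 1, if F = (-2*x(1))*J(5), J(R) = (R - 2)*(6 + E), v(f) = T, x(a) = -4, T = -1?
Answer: 97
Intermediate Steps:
E = -10 (E = -3 + (-1 - 1*6) = -3 + (-1 - 6) = -3 - 7 = -10)
v(f) = -1
J(R) = 8 - 4*R (J(R) = (R - 2)*(6 - 10) = (-2 + R)*(-4) = 8 - 4*R)
F = -96 (F = (-2*(-4))*(8 - 4*5) = 8*(8 - 20) = 8*(-12) = -96)
F*v(8) + 1 = -96*(-1) + 1 = 96 + 1 = 97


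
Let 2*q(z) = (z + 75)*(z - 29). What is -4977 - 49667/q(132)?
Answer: -106213951/21321 ≈ -4981.7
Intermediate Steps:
q(z) = (-29 + z)*(75 + z)/2 (q(z) = ((z + 75)*(z - 29))/2 = ((75 + z)*(-29 + z))/2 = ((-29 + z)*(75 + z))/2 = (-29 + z)*(75 + z)/2)
-4977 - 49667/q(132) = -4977 - 49667/(-2175/2 + (½)*132² + 23*132) = -4977 - 49667/(-2175/2 + (½)*17424 + 3036) = -4977 - 49667/(-2175/2 + 8712 + 3036) = -4977 - 49667/21321/2 = -4977 - 49667*2/21321 = -4977 - 1*99334/21321 = -4977 - 99334/21321 = -106213951/21321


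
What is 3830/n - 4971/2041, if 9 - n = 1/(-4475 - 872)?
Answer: 20779217503/49110542 ≈ 423.11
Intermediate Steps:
n = 48124/5347 (n = 9 - 1/(-4475 - 872) = 9 - 1/(-5347) = 9 - 1*(-1/5347) = 9 + 1/5347 = 48124/5347 ≈ 9.0002)
3830/n - 4971/2041 = 3830/(48124/5347) - 4971/2041 = 3830*(5347/48124) - 4971*1/2041 = 10239505/24062 - 4971/2041 = 20779217503/49110542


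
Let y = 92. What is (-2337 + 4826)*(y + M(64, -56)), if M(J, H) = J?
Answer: 388284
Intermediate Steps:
(-2337 + 4826)*(y + M(64, -56)) = (-2337 + 4826)*(92 + 64) = 2489*156 = 388284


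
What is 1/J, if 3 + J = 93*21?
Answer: 1/1950 ≈ 0.00051282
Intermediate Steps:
J = 1950 (J = -3 + 93*21 = -3 + 1953 = 1950)
1/J = 1/1950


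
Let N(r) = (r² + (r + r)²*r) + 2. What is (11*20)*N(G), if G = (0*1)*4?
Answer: 440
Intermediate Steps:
G = 0 (G = 0*4 = 0)
N(r) = 2 + r² + 4*r³ (N(r) = (r² + (2*r)²*r) + 2 = (r² + (4*r²)*r) + 2 = (r² + 4*r³) + 2 = 2 + r² + 4*r³)
(11*20)*N(G) = (11*20)*(2 + 0² + 4*0³) = 220*(2 + 0 + 4*0) = 220*(2 + 0 + 0) = 220*2 = 440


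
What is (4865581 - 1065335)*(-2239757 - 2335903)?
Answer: -17388633612360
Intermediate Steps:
(4865581 - 1065335)*(-2239757 - 2335903) = 3800246*(-4575660) = -17388633612360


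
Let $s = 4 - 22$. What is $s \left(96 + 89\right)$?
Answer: $-3330$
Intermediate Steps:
$s = -18$ ($s = 4 - 22 = -18$)
$s \left(96 + 89\right) = - 18 \left(96 + 89\right) = \left(-18\right) 185 = -3330$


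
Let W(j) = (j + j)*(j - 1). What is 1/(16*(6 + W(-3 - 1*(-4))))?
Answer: 1/96 ≈ 0.010417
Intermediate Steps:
W(j) = 2*j*(-1 + j) (W(j) = (2*j)*(-1 + j) = 2*j*(-1 + j))
1/(16*(6 + W(-3 - 1*(-4)))) = 1/(16*(6 + 2*(-3 - 1*(-4))*(-1 + (-3 - 1*(-4))))) = 1/(16*(6 + 2*(-3 + 4)*(-1 + (-3 + 4)))) = 1/(16*(6 + 2*1*(-1 + 1))) = 1/(16*(6 + 2*1*0)) = 1/(16*(6 + 0)) = 1/(16*6) = 1/96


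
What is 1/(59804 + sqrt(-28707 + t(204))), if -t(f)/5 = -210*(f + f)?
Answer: 59804/3576118723 - 7*sqrt(8157)/3576118723 ≈ 1.6546e-5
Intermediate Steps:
t(f) = 2100*f (t(f) = -(-1050)*(f + f) = -(-1050)*2*f = -(-2100)*f = 2100*f)
1/(59804 + sqrt(-28707 + t(204))) = 1/(59804 + sqrt(-28707 + 2100*204)) = 1/(59804 + sqrt(-28707 + 428400)) = 1/(59804 + sqrt(399693)) = 1/(59804 + 7*sqrt(8157))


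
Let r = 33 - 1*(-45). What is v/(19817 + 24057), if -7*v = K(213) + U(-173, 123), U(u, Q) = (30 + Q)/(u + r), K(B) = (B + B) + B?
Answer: -30276/14588105 ≈ -0.0020754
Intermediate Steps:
r = 78 (r = 33 + 45 = 78)
K(B) = 3*B (K(B) = 2*B + B = 3*B)
U(u, Q) = (30 + Q)/(78 + u) (U(u, Q) = (30 + Q)/(u + 78) = (30 + Q)/(78 + u))
v = -60552/665 (v = -(3*213 + (30 + 123)/(78 - 173))/7 = -(639 + 153/(-95))/7 = -(639 - 1/95*153)/7 = -(639 - 153/95)/7 = -⅐*60552/95 = -60552/665 ≈ -91.056)
v/(19817 + 24057) = -60552/(665*(19817 + 24057)) = -60552/665/43874 = -60552/665*1/43874 = -30276/14588105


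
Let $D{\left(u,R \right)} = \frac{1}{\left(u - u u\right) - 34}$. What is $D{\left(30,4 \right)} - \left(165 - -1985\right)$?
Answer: $- \frac{1943601}{904} \approx -2150.0$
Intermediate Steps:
$D{\left(u,R \right)} = \frac{1}{-34 + u - u^{2}}$ ($D{\left(u,R \right)} = \frac{1}{\left(u - u^{2}\right) - 34} = \frac{1}{-34 + u - u^{2}}$)
$D{\left(30,4 \right)} - \left(165 - -1985\right) = - \frac{1}{34 + 30^{2} - 30} - \left(165 - -1985\right) = - \frac{1}{34 + 900 - 30} - \left(165 + 1985\right) = - \frac{1}{904} - 2150 = - \frac{1943601}{904}$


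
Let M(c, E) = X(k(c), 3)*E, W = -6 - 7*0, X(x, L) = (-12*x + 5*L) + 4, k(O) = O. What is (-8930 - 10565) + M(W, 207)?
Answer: -658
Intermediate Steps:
X(x, L) = 4 - 12*x + 5*L
W = -6 (W = -6 + 0 = -6)
M(c, E) = E*(19 - 12*c) (M(c, E) = (4 - 12*c + 5*3)*E = (4 - 12*c + 15)*E = (19 - 12*c)*E = E*(19 - 12*c))
(-8930 - 10565) + M(W, 207) = (-8930 - 10565) + 207*(19 - 12*(-6)) = -19495 + 207*(19 + 72) = -19495 + 207*91 = -19495 + 18837 = -658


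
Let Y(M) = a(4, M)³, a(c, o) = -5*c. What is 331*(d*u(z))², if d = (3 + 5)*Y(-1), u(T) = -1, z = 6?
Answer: 1355776000000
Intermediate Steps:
Y(M) = -8000 (Y(M) = (-5*4)³ = (-20)³ = -8000)
d = -64000 (d = (3 + 5)*(-8000) = 8*(-8000) = -64000)
331*(d*u(z))² = 331*(-64000*(-1))² = 331*64000² = 331*4096000000 = 1355776000000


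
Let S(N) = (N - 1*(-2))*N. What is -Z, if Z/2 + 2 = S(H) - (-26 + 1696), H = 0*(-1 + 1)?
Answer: 3344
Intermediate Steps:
H = 0 (H = 0*0 = 0)
S(N) = N*(2 + N) (S(N) = (N + 2)*N = (2 + N)*N = N*(2 + N))
Z = -3344 (Z = -4 + 2*(0*(2 + 0) - (-26 + 1696)) = -4 + 2*(0*2 - 1*1670) = -4 + 2*(0 - 1670) = -4 + 2*(-1670) = -4 - 3340 = -3344)
-Z = -1*(-3344) = 3344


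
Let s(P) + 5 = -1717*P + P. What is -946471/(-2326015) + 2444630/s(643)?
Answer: -4641916573347/2566508668895 ≈ -1.8087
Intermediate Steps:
s(P) = -5 - 1716*P (s(P) = -5 + (-1717*P + P) = -5 - 1716*P)
-946471/(-2326015) + 2444630/s(643) = -946471/(-2326015) + 2444630/(-5 - 1716*643) = -946471*(-1/2326015) + 2444630/(-5 - 1103388) = 946471/2326015 + 2444630/(-1103393) = 946471/2326015 + 2444630*(-1/1103393) = 946471/2326015 - 2444630/1103393 = -4641916573347/2566508668895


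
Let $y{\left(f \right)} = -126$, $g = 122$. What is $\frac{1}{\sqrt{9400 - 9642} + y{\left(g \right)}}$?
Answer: $- \frac{63}{8059} - \frac{11 i \sqrt{2}}{16118} \approx -0.0078173 - 0.00096515 i$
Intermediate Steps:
$\frac{1}{\sqrt{9400 - 9642} + y{\left(g \right)}} = \frac{1}{\sqrt{9400 - 9642} - 126} = \frac{1}{\sqrt{-242} - 126} = \frac{1}{11 i \sqrt{2} - 126} = \frac{1}{-126 + 11 i \sqrt{2}}$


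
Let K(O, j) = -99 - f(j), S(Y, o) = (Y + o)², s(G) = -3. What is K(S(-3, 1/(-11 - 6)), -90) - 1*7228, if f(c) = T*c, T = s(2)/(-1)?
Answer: -7057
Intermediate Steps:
T = 3 (T = -3/(-1) = -3*(-1) = 3)
f(c) = 3*c
K(O, j) = -99 - 3*j
K(S(-3, 1/(-11 - 6)), -90) - 1*7228 = (-99 - 3*(-90)) - 1*7228 = (-99 + 270) - 7228 = 171 - 7228 = -7057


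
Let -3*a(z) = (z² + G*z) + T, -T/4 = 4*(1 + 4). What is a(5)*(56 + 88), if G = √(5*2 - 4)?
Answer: 2640 - 240*√6 ≈ 2052.1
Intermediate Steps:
G = √6 (G = √(10 - 4) = √6 ≈ 2.4495)
T = -80 (T = -16*(1 + 4) = -16*5 = -4*20 = -80)
a(z) = 80/3 - z²/3 - z*√6/3 (a(z) = -((z² + √6*z) - 80)/3 = -((z² + z*√6) - 80)/3 = -(-80 + z² + z*√6)/3 = 80/3 - z²/3 - z*√6/3)
a(5)*(56 + 88) = (80/3 - ⅓*5² - ⅓*5*√6)*(56 + 88) = (80/3 - ⅓*25 - 5*√6/3)*144 = (80/3 - 25/3 - 5*√6/3)*144 = (55/3 - 5*√6/3)*144 = 2640 - 240*√6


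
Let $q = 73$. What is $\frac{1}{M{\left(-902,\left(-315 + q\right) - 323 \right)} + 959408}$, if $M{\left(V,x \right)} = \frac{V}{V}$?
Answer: $\frac{1}{959409} \approx 1.0423 \cdot 10^{-6}$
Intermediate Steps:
$M{\left(V,x \right)} = 1$
$\frac{1}{M{\left(-902,\left(-315 + q\right) - 323 \right)} + 959408} = \frac{1}{1 + 959408} = \frac{1}{959409}$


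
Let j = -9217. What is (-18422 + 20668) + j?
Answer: -6971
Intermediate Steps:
(-18422 + 20668) + j = (-18422 + 20668) - 9217 = 2246 - 9217 = -6971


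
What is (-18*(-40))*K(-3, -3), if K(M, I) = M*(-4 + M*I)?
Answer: -10800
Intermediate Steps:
K(M, I) = M*(-4 + I*M)
(-18*(-40))*K(-3, -3) = (-18*(-40))*(-3*(-4 - 3*(-3))) = 720*(-3*(-4 + 9)) = 720*(-3*5) = 720*(-15) = -10800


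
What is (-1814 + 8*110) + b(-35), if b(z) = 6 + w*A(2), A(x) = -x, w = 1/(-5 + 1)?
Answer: -1855/2 ≈ -927.50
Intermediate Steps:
w = -¼ (w = 1/(-4) = -¼ ≈ -0.25000)
b(z) = 13/2 (b(z) = 6 - (-1)*2/4 = 6 - ¼*(-2) = 6 + ½ = 13/2)
(-1814 + 8*110) + b(-35) = (-1814 + 8*110) + 13/2 = (-1814 + 880) + 13/2 = -934 + 13/2 = -1855/2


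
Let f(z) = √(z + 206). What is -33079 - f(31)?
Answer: -33079 - √237 ≈ -33094.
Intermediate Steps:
f(z) = √(206 + z)
-33079 - f(31) = -33079 - √(206 + 31) = -33079 - √237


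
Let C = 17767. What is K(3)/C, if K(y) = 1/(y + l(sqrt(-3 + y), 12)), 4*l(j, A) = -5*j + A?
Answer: 1/106602 ≈ 9.3807e-6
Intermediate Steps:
l(j, A) = -5*j/4 + A/4 (l(j, A) = (-5*j + A)/4 = (A - 5*j)/4 = -5*j/4 + A/4)
K(y) = 1/(3 + y - 5*sqrt(-3 + y)/4) (K(y) = 1/(y + (-5*sqrt(-3 + y)/4 + (1/4)*12)) = 1/(y + (-5*sqrt(-3 + y)/4 + 3)) = 1/(y + (3 - 5*sqrt(-3 + y)/4)) = 1/(3 + y - 5*sqrt(-3 + y)/4))
K(3)/C = (4/(12 - 5*sqrt(-3 + 3) + 4*3))/17767 = (4/(12 - 5*sqrt(0) + 12))*(1/17767) = (4/(12 - 5*0 + 12))*(1/17767) = (4/(12 + 0 + 12))*(1/17767) = (4/24)*(1/17767) = (4*(1/24))*(1/17767) = (1/6)*(1/17767) = 1/106602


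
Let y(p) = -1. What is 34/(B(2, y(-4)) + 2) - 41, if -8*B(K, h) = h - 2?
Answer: -507/19 ≈ -26.684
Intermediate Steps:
B(K, h) = ¼ - h/8 (B(K, h) = -(h - 2)/8 = -(-2 + h)/8 = ¼ - h/8)
34/(B(2, y(-4)) + 2) - 41 = 34/((¼ - ⅛*(-1)) + 2) - 41 = 34/((¼ + ⅛) + 2) - 41 = 34/(3/8 + 2) - 41 = 34/(19/8) - 41 = (8/19)*34 - 41 = 272/19 - 41 = -507/19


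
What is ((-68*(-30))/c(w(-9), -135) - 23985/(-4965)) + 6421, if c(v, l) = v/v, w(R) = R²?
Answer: 2802190/331 ≈ 8465.8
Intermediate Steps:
c(v, l) = 1
((-68*(-30))/c(w(-9), -135) - 23985/(-4965)) + 6421 = (-68*(-30)/1 - 23985/(-4965)) + 6421 = (2040*1 - 23985*(-1/4965)) + 6421 = (2040 + 1599/331) + 6421 = 676839/331 + 6421 = 2802190/331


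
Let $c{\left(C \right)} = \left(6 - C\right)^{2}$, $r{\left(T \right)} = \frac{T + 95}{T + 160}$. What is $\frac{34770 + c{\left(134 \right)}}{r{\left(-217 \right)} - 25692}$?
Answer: $- \frac{1457889}{732161} \approx -1.9912$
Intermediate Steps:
$r{\left(T \right)} = \frac{95 + T}{160 + T}$
$\frac{34770 + c{\left(134 \right)}}{r{\left(-217 \right)} - 25692} = \frac{34770 + \left(-6 + 134\right)^{2}}{\frac{95 - 217}{160 - 217} - 25692} = \frac{34770 + 128^{2}}{\frac{1}{-57} \left(-122\right) - 25692} = \frac{34770 + 16384}{\left(- \frac{1}{57}\right) \left(-122\right) - 25692} = \frac{51154}{\frac{122}{57} - 25692} = \frac{51154}{- \frac{1464322}{57}} = 51154 \left(- \frac{57}{1464322}\right) = - \frac{1457889}{732161}$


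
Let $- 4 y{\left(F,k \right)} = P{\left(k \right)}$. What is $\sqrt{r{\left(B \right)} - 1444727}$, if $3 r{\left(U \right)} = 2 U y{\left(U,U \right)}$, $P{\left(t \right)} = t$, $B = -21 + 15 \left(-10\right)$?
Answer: $\frac{i \sqrt{5798402}}{2} \approx 1204.0 i$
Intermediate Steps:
$B = -171$ ($B = -21 - 150 = -171$)
$y{\left(F,k \right)} = - \frac{k}{4}$
$r{\left(U \right)} = - \frac{U^{2}}{6}$ ($r{\left(U \right)} = \frac{2 U \left(- \frac{U}{4}\right)}{3} = \frac{\left(- \frac{1}{2}\right) U^{2}}{3} = - \frac{U^{2}}{6}$)
$\sqrt{r{\left(B \right)} - 1444727} = \sqrt{- \frac{\left(-171\right)^{2}}{6} - 1444727} = \sqrt{\left(- \frac{1}{6}\right) 29241 - 1444727} = \sqrt{- \frac{9747}{2} - 1444727} = \sqrt{- \frac{2899201}{2}} = \frac{i \sqrt{5798402}}{2}$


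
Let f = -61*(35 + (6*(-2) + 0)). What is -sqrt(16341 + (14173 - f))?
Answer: -sqrt(31917) ≈ -178.65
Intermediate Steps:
f = -1403 (f = -61*(35 + (-12 + 0)) = -61*(35 - 12) = -61*23 = -1403)
-sqrt(16341 + (14173 - f)) = -sqrt(16341 + (14173 - 1*(-1403))) = -sqrt(16341 + (14173 + 1403)) = -sqrt(16341 + 15576) = -sqrt(31917)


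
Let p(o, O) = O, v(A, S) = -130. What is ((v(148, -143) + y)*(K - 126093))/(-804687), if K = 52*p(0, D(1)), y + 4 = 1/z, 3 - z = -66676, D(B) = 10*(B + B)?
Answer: -1117346679205/53655724473 ≈ -20.824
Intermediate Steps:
D(B) = 20*B (D(B) = 10*(2*B) = 20*B)
z = 66679 (z = 3 - 1*(-66676) = 3 + 66676 = 66679)
y = -266715/66679 (y = -4 + 1/66679 = -266715/66679 ≈ -4.0000)
K = 1040 (K = 52*(20*1) = 52*20 = 1040)
((v(148, -143) + y)*(K - 126093))/(-804687) = ((-130 - 266715/66679)*(1040 - 126093))/(-804687) = -8934985/66679*(-125053)*(-1/804687) = (1117346679205/66679)*(-1/804687) = -1117346679205/53655724473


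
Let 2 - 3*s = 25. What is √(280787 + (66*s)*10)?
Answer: √275727 ≈ 525.10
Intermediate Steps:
s = -23/3 (s = ⅔ - ⅓*25 = ⅔ - 25/3 = -23/3 ≈ -7.6667)
√(280787 + (66*s)*10) = √(280787 + (66*(-23/3))*10) = √(280787 - 506*10) = √(280787 - 5060) = √275727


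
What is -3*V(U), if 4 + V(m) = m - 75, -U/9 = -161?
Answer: -4110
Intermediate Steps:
U = 1449 (U = -9*(-161) = 1449)
V(m) = -79 + m (V(m) = -4 + (m - 75) = -4 + (-75 + m) = -79 + m)
-3*V(U) = -3*(-79 + 1449) = -3*1370 = -4110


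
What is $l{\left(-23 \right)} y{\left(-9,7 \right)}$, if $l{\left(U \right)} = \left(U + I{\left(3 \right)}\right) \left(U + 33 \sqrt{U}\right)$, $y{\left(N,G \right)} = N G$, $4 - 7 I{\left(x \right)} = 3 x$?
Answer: $-34362 + 49302 i \sqrt{23} \approx -34362.0 + 2.3644 \cdot 10^{5} i$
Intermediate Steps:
$I{\left(x \right)} = \frac{4}{7} - \frac{3 x}{7}$
$y{\left(N,G \right)} = G N$
$l{\left(U \right)} = \left(- \frac{5}{7} + U\right) \left(U + 33 \sqrt{U}\right)$ ($l{\left(U \right)} = \left(U + \left(\frac{4}{7} - \frac{9}{7}\right)\right) \left(U + 33 \sqrt{U}\right) = \left(U - \frac{5}{7}\right) \left(U + 33 \sqrt{U}\right) = \left(- \frac{5}{7} + U\right) \left(U + 33 \sqrt{U}\right)$)
$l{\left(-23 \right)} y{\left(-9,7 \right)} = \left(\left(-23\right)^{2} + 33 \left(-23\right)^{\frac{3}{2}} - \frac{165 \sqrt{-23}}{7} - - \frac{115}{7}\right) 7 \left(-9\right) = \left(529 + 33 \left(- 23 i \sqrt{23}\right) - \frac{165 i \sqrt{23}}{7} + \frac{115}{7}\right) \left(-63\right) = \left(529 - 759 i \sqrt{23} - \frac{165 i \sqrt{23}}{7} + \frac{115}{7}\right) \left(-63\right) = \left(\frac{3818}{7} - \frac{5478 i \sqrt{23}}{7}\right) \left(-63\right) = -34362 + 49302 i \sqrt{23}$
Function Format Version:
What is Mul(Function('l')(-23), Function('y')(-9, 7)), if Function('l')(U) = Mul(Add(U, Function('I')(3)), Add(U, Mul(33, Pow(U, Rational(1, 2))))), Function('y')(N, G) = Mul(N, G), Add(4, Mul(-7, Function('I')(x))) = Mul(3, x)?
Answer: Add(-34362, Mul(49302, I, Pow(23, Rational(1, 2)))) ≈ Add(-34362., Mul(2.3644e+5, I))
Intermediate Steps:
Function('I')(x) = Add(Rational(4, 7), Mul(Rational(-3, 7), x)) (Function('I')(x) = Add(Rational(4, 7), Mul(Rational(-1, 7), Mul(3, x))) = Add(Rational(4, 7), Mul(Rational(-3, 7), x)))
Function('y')(N, G) = Mul(G, N)
Function('l')(U) = Mul(Add(Rational(-5, 7), U), Add(U, Mul(33, Pow(U, Rational(1, 2))))) (Function('l')(U) = Mul(Add(U, Add(Rational(4, 7), Mul(Rational(-3, 7), 3))), Add(U, Mul(33, Pow(U, Rational(1, 2))))) = Mul(Add(U, Add(Rational(4, 7), Rational(-9, 7))), Add(U, Mul(33, Pow(U, Rational(1, 2))))) = Mul(Add(U, Rational(-5, 7)), Add(U, Mul(33, Pow(U, Rational(1, 2))))) = Mul(Add(Rational(-5, 7), U), Add(U, Mul(33, Pow(U, Rational(1, 2))))))
Mul(Function('l')(-23), Function('y')(-9, 7)) = Mul(Add(Pow(-23, 2), Mul(33, Pow(-23, Rational(3, 2))), Mul(Rational(-165, 7), Pow(-23, Rational(1, 2))), Mul(Rational(-5, 7), -23)), Mul(7, -9)) = Mul(Add(529, Mul(33, Mul(-23, I, Pow(23, Rational(1, 2)))), Mul(Rational(-165, 7), Mul(I, Pow(23, Rational(1, 2)))), Rational(115, 7)), -63) = Mul(Add(529, Mul(-759, I, Pow(23, Rational(1, 2))), Mul(Rational(-165, 7), I, Pow(23, Rational(1, 2))), Rational(115, 7)), -63) = Mul(Add(Rational(3818, 7), Mul(Rational(-5478, 7), I, Pow(23, Rational(1, 2)))), -63) = Add(-34362, Mul(49302, I, Pow(23, Rational(1, 2))))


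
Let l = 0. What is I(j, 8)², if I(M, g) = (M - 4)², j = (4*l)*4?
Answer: 256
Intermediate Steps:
j = 0 (j = (4*0)*4 = 0*4 = 0)
I(M, g) = (-4 + M)²
I(j, 8)² = ((-4 + 0)²)² = ((-4)²)² = 16² = 256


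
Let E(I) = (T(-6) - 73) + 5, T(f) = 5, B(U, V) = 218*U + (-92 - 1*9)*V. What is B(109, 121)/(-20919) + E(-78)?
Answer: -443146/6973 ≈ -63.552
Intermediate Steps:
B(U, V) = -101*V + 218*U (B(U, V) = 218*U + (-92 - 9)*V = 218*U - 101*V = -101*V + 218*U)
E(I) = -63 (E(I) = (5 - 73) + 5 = -68 + 5 = -63)
B(109, 121)/(-20919) + E(-78) = (-101*121 + 218*109)/(-20919) - 63 = (-12221 + 23762)*(-1/20919) - 63 = 11541*(-1/20919) - 63 = -3847/6973 - 63 = -443146/6973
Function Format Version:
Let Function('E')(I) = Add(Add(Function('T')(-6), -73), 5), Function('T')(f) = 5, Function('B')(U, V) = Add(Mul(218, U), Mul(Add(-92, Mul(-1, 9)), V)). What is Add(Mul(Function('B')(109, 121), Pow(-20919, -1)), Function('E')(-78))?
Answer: Rational(-443146, 6973) ≈ -63.552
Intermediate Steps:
Function('B')(U, V) = Add(Mul(-101, V), Mul(218, U)) (Function('B')(U, V) = Add(Mul(218, U), Mul(Add(-92, -9), V)) = Add(Mul(218, U), Mul(-101, V)) = Add(Mul(-101, V), Mul(218, U)))
Function('E')(I) = -63 (Function('E')(I) = Add(Add(5, -73), 5) = Add(-68, 5) = -63)
Add(Mul(Function('B')(109, 121), Pow(-20919, -1)), Function('E')(-78)) = Add(Mul(Add(Mul(-101, 121), Mul(218, 109)), Pow(-20919, -1)), -63) = Add(Mul(Add(-12221, 23762), Rational(-1, 20919)), -63) = Add(Mul(11541, Rational(-1, 20919)), -63) = Add(Rational(-3847, 6973), -63) = Rational(-443146, 6973)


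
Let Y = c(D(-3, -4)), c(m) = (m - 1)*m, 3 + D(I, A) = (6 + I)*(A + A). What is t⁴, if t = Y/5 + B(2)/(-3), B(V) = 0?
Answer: 326653399296/625 ≈ 5.2265e+8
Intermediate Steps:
D(I, A) = -3 + 2*A*(6 + I) (D(I, A) = -3 + (6 + I)*(A + A) = -3 + (6 + I)*(2*A) = -3 + 2*A*(6 + I))
c(m) = m*(-1 + m) (c(m) = (-1 + m)*m = m*(-1 + m))
Y = 756 (Y = (-3 + 12*(-4) + 2*(-4)*(-3))*(-1 + (-3 + 12*(-4) + 2*(-4)*(-3))) = (-3 - 48 + 24)*(-1 + (-3 - 48 + 24)) = -27*(-1 - 27) = -27*(-28) = 756)
t = 756/5 (t = 756/5 + 0/(-3) = 756*(⅕) + 0*(-⅓) = 756/5 + 0 = 756/5 ≈ 151.20)
t⁴ = (756/5)⁴ = 326653399296/625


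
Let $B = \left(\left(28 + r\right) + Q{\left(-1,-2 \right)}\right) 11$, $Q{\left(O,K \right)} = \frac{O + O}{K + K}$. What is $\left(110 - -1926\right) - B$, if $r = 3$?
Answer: $\frac{3379}{2} \approx 1689.5$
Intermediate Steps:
$Q{\left(O,K \right)} = \frac{O}{K}$ ($Q{\left(O,K \right)} = \frac{2 O}{2 K} = 2 O \frac{1}{2 K} = \frac{O}{K}$)
$B = \frac{693}{2}$ ($B = \left(\left(28 + 3\right) - \frac{1}{-2}\right) 11 = \left(31 - - \frac{1}{2}\right) 11 = \left(31 + \frac{1}{2}\right) 11 = \frac{63}{2} \cdot 11 = \frac{693}{2} \approx 346.5$)
$\left(110 - -1926\right) - B = \left(110 - -1926\right) - \frac{693}{2} = \left(110 + 1926\right) - \frac{693}{2} = 2036 - \frac{693}{2} = \frac{3379}{2}$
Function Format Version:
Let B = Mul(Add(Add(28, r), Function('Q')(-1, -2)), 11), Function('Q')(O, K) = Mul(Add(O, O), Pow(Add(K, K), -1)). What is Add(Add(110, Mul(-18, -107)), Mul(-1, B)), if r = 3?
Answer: Rational(3379, 2) ≈ 1689.5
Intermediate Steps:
Function('Q')(O, K) = Mul(O, Pow(K, -1)) (Function('Q')(O, K) = Mul(Mul(2, O), Pow(Mul(2, K), -1)) = Mul(Mul(2, O), Mul(Rational(1, 2), Pow(K, -1))) = Mul(O, Pow(K, -1)))
B = Rational(693, 2) (B = Mul(Add(Add(28, 3), Mul(-1, Pow(-2, -1))), 11) = Mul(Add(31, Mul(-1, Rational(-1, 2))), 11) = Mul(Add(31, Rational(1, 2)), 11) = Mul(Rational(63, 2), 11) = Rational(693, 2) ≈ 346.50)
Add(Add(110, Mul(-18, -107)), Mul(-1, B)) = Add(Add(110, Mul(-18, -107)), Mul(-1, Rational(693, 2))) = Add(Add(110, 1926), Rational(-693, 2)) = Add(2036, Rational(-693, 2)) = Rational(3379, 2)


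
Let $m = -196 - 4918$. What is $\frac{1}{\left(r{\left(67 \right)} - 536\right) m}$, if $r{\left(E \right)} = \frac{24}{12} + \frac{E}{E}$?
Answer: $\frac{1}{2725762} \approx 3.6687 \cdot 10^{-7}$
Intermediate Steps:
$r{\left(E \right)} = 3$ ($r{\left(E \right)} = 24 \cdot \frac{1}{12} + 1 = 2 + 1 = 3$)
$m = -5114$ ($m = -196 - 4918 = -5114$)
$\frac{1}{\left(r{\left(67 \right)} - 536\right) m} = \frac{1}{\left(3 - 536\right) \left(-5114\right)} = \frac{1}{-533} \left(- \frac{1}{5114}\right) = \left(- \frac{1}{533}\right) \left(- \frac{1}{5114}\right) = \frac{1}{2725762}$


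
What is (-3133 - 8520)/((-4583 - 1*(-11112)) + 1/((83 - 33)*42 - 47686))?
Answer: -12353806/6921651 ≈ -1.7848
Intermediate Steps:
(-3133 - 8520)/((-4583 - 1*(-11112)) + 1/((83 - 33)*42 - 47686)) = -11653/((-4583 + 11112) + 1/(50*42 - 47686)) = -11653/(6529 + 1/(2100 - 47686)) = -11653/(6529 + 1/(-45586)) = -11653/(6529 - 1/45586) = -11653/297630993/45586 = -11653*45586/297630993 = -12353806/6921651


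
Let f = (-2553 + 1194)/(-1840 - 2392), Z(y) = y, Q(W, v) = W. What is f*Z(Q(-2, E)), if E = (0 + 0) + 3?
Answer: -1359/2116 ≈ -0.64225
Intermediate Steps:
E = 3 (E = 0 + 3 = 3)
f = 1359/4232 (f = -1359/(-4232) = -1359*(-1/4232) = 1359/4232 ≈ 0.32112)
f*Z(Q(-2, E)) = (1359/4232)*(-2) = -1359/2116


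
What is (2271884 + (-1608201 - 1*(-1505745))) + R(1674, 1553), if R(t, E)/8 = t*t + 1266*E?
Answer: 40316420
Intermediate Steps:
R(t, E) = 8*t**2 + 10128*E (R(t, E) = 8*(t*t + 1266*E) = 8*(t**2 + 1266*E) = 8*t**2 + 10128*E)
(2271884 + (-1608201 - 1*(-1505745))) + R(1674, 1553) = (2271884 + (-1608201 - 1*(-1505745))) + (8*1674**2 + 10128*1553) = (2271884 + (-1608201 + 1505745)) + (8*2802276 + 15728784) = (2271884 - 102456) + (22418208 + 15728784) = 2169428 + 38146992 = 40316420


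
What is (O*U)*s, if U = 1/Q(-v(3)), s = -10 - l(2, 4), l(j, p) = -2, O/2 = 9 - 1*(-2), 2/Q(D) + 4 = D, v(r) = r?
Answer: 616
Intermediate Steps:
Q(D) = 2/(-4 + D)
O = 22 (O = 2*(9 - 1*(-2)) = 2*(9 + 2) = 2*11 = 22)
s = -8 (s = -10 - 1*(-2) = -10 + 2 = -8)
U = -7/2 (U = 1/(2/(-4 - 1*3)) = 1/(2/(-4 - 3)) = 1/(2/(-7)) = 1/(2*(-⅐)) = 1/(-2/7) = -7/2 ≈ -3.5000)
(O*U)*s = (22*(-7/2))*(-8) = -77*(-8) = 616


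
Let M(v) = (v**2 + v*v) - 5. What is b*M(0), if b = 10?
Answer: -50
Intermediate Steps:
M(v) = -5 + 2*v**2 (M(v) = (v**2 + v**2) - 5 = 2*v**2 - 5 = -5 + 2*v**2)
b*M(0) = 10*(-5 + 2*0**2) = 10*(-5 + 2*0) = 10*(-5 + 0) = 10*(-5) = -50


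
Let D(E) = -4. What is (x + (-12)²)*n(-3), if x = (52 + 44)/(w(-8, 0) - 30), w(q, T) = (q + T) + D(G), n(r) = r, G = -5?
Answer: -2976/7 ≈ -425.14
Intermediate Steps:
w(q, T) = -4 + T + q (w(q, T) = (q + T) - 4 = (T + q) - 4 = -4 + T + q)
x = -16/7 (x = (52 + 44)/((-4 + 0 - 8) - 30) = 96/(-12 - 30) = 96/(-42) = 96*(-1/42) = -16/7 ≈ -2.2857)
(x + (-12)²)*n(-3) = (-16/7 + (-12)²)*(-3) = (-16/7 + 144)*(-3) = (992/7)*(-3) = -2976/7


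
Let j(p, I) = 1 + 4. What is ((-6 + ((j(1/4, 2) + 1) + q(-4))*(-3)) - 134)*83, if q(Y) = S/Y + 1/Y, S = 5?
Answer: -25481/2 ≈ -12741.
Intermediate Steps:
q(Y) = 6/Y (q(Y) = 5/Y + 1/Y = 6/Y)
j(p, I) = 5
((-6 + ((j(1/4, 2) + 1) + q(-4))*(-3)) - 134)*83 = ((-6 + ((5 + 1) + 6/(-4))*(-3)) - 134)*83 = ((-6 + (6 + 6*(-¼))*(-3)) - 134)*83 = ((-6 + (6 - 3/2)*(-3)) - 134)*83 = ((-6 + (9/2)*(-3)) - 134)*83 = ((-6 - 27/2) - 134)*83 = (-39/2 - 134)*83 = -307/2*83 = -25481/2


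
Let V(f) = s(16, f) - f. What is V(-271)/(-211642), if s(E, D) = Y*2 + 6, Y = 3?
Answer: -283/211642 ≈ -0.0013372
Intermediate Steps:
s(E, D) = 12 (s(E, D) = 3*2 + 6 = 6 + 6 = 12)
V(f) = 12 - f
V(-271)/(-211642) = (12 - 1*(-271))/(-211642) = (12 + 271)*(-1/211642) = 283*(-1/211642) = -283/211642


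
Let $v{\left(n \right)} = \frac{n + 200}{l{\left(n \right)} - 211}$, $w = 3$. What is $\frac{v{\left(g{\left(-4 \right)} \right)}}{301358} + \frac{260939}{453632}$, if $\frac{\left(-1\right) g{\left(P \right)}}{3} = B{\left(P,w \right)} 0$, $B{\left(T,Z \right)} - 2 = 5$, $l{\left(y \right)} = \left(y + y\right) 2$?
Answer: $\frac{8296058456391}{14422444203008} \approx 0.57522$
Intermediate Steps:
$l{\left(y \right)} = 4 y$ ($l{\left(y \right)} = 2 y 2 = 4 y$)
$B{\left(T,Z \right)} = 7$ ($B{\left(T,Z \right)} = 2 + 5 = 7$)
$g{\left(P \right)} = 0$ ($g{\left(P \right)} = - 3 \cdot 7 \cdot 0 = \left(-3\right) 0 = 0$)
$v{\left(n \right)} = \frac{200 + n}{-211 + 4 n}$ ($v{\left(n \right)} = \frac{n + 200}{4 n - 211} = \frac{200 + n}{-211 + 4 n}$)
$\frac{v{\left(g{\left(-4 \right)} \right)}}{301358} + \frac{260939}{453632} = \frac{\frac{1}{-211 + 4 \cdot 0} \left(200 + 0\right)}{301358} + \frac{260939}{453632} = \frac{1}{-211 + 0} \cdot 200 \cdot \frac{1}{301358} + 260939 \cdot \frac{1}{453632} = \frac{1}{-211} \cdot 200 \cdot \frac{1}{301358} + \frac{260939}{453632} = \left(- \frac{1}{211}\right) 200 \cdot \frac{1}{301358} + \frac{260939}{453632} = \left(- \frac{200}{211}\right) \frac{1}{301358} + \frac{260939}{453632} = - \frac{100}{31793269} + \frac{260939}{453632} = \frac{8296058456391}{14422444203008}$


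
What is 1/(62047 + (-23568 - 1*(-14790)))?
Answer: 1/53269 ≈ 1.8773e-5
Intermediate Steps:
1/(62047 + (-23568 - 1*(-14790))) = 1/(62047 + (-23568 + 14790)) = 1/(62047 - 8778) = 1/53269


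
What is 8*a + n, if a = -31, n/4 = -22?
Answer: -336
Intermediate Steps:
n = -88 (n = 4*(-22) = -88)
8*a + n = 8*(-31) - 88 = -248 - 88 = -336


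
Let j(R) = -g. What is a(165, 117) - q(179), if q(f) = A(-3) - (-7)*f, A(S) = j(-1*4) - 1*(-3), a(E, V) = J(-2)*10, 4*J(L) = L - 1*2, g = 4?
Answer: -1262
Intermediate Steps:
J(L) = -1/2 + L/4 (J(L) = (L - 1*2)/4 = (L - 2)/4 = (-2 + L)/4 = -1/2 + L/4)
j(R) = -4 (j(R) = -1*4 = -4)
a(E, V) = -10 (a(E, V) = (-1/2 + (1/4)*(-2))*10 = (-1/2 - 1/2)*10 = -1*10 = -10)
A(S) = -1 (A(S) = -4 - 1*(-3) = -4 + 3 = -1)
q(f) = -1 + 7*f (q(f) = -1 - (-7)*f = -1 + 7*f)
a(165, 117) - q(179) = -10 - (-1 + 7*179) = -10 - (-1 + 1253) = -10 - 1*1252 = -10 - 1252 = -1262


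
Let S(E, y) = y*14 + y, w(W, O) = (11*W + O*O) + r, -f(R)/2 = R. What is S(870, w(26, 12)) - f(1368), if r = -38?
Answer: 8616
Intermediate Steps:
f(R) = -2*R
w(W, O) = -38 + O² + 11*W (w(W, O) = (11*W + O*O) - 38 = (11*W + O²) - 38 = (O² + 11*W) - 38 = -38 + O² + 11*W)
S(E, y) = 15*y (S(E, y) = 14*y + y = 15*y)
S(870, w(26, 12)) - f(1368) = 15*(-38 + 12² + 11*26) - (-2)*1368 = 15*(-38 + 144 + 286) - 1*(-2736) = 15*392 + 2736 = 5880 + 2736 = 8616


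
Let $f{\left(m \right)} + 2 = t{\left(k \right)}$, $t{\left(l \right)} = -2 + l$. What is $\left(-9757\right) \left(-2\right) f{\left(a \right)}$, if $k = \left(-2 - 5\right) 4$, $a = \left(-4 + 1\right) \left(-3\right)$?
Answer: $-624448$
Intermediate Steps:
$a = 9$ ($a = \left(-3\right) \left(-3\right) = 9$)
$k = -28$ ($k = \left(-7\right) 4 = -28$)
$f{\left(m \right)} = -32$ ($f{\left(m \right)} = -2 - 30 = -32$)
$\left(-9757\right) \left(-2\right) f{\left(a \right)} = \left(-9757\right) \left(-2\right) \left(-32\right) = 19514 \left(-32\right) = -624448$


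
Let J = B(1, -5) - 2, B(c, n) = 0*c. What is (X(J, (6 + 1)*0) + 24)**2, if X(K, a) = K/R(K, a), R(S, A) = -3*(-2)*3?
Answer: 46225/81 ≈ 570.68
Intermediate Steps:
R(S, A) = 18 (R(S, A) = 6*3 = 18)
B(c, n) = 0
J = -2 (J = 0 - 2 = -2)
X(K, a) = K/18
(X(J, (6 + 1)*0) + 24)**2 = ((1/18)*(-2) + 24)**2 = (-1/9 + 24)**2 = (215/9)**2 = 46225/81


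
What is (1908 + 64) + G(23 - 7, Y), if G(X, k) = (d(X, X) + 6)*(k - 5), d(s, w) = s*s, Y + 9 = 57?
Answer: 13238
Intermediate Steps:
Y = 48 (Y = -9 + 57 = 48)
d(s, w) = s²
G(X, k) = (-5 + k)*(6 + X²) (G(X, k) = (X² + 6)*(k - 5) = (6 + X²)*(-5 + k) = (-5 + k)*(6 + X²))
(1908 + 64) + G(23 - 7, Y) = (1908 + 64) + (-30 - 5*(23 - 7)² + 6*48 + 48*(23 - 7)²) = 1972 + (-30 - 5*16² + 288 + 48*16²) = 1972 + (-30 - 5*256 + 288 + 48*256) = 1972 + (-30 - 1280 + 288 + 12288) = 1972 + 11266 = 13238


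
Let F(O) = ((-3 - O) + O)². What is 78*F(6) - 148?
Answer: 554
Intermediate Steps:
F(O) = 9 (F(O) = (-3)² = 9)
78*F(6) - 148 = 78*9 - 148 = 702 - 148 = 554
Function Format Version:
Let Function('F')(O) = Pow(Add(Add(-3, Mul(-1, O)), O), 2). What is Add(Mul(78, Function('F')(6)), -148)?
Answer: 554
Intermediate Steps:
Function('F')(O) = 9 (Function('F')(O) = Pow(-3, 2) = 9)
Add(Mul(78, Function('F')(6)), -148) = Add(Mul(78, 9), -148) = Add(702, -148) = 554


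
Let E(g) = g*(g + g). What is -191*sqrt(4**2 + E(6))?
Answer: -382*sqrt(22) ≈ -1791.7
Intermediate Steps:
E(g) = 2*g**2 (E(g) = g*(2*g) = 2*g**2)
-191*sqrt(4**2 + E(6)) = -191*sqrt(4**2 + 2*6**2) = -191*sqrt(16 + 2*36) = -191*sqrt(16 + 72) = -382*sqrt(22)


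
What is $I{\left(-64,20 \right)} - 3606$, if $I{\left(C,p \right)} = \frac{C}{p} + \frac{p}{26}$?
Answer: $- \frac{234548}{65} \approx -3608.4$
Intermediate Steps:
$I{\left(C,p \right)} = \frac{p}{26} + \frac{C}{p}$ ($I{\left(C,p \right)} = \frac{C}{p} + p \frac{1}{26} = \frac{C}{p} + \frac{p}{26} = \frac{p}{26} + \frac{C}{p}$)
$I{\left(-64,20 \right)} - 3606 = \left(\frac{1}{26} \cdot 20 - \frac{64}{20}\right) - 3606 = \left(\frac{10}{13} - \frac{16}{5}\right) - 3606 = - \frac{158}{65} - 3606 = - \frac{234548}{65}$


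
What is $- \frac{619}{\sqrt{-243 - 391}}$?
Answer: $\frac{619 i \sqrt{634}}{634} \approx 24.584 i$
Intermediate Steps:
$- \frac{619}{\sqrt{-243 - 391}} = - \frac{619}{\sqrt{-634}} = - \frac{619}{i \sqrt{634}} = - 619 \left(- \frac{i \sqrt{634}}{634}\right) = \frac{619 i \sqrt{634}}{634}$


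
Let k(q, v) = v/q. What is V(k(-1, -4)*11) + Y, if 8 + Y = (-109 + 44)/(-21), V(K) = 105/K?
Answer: -2327/924 ≈ -2.5184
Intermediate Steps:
Y = -103/21 (Y = -8 + (-109 + 44)/(-21) = -8 - 1/21*(-65) = -8 + 65/21 = -103/21 ≈ -4.9048)
V(k(-1, -4)*11) + Y = 105/((-4/(-1)*11)) - 103/21 = 105/((-4*(-1)*11)) - 103/21 = 105/((4*11)) - 103/21 = 105/44 - 103/21 = -2327/924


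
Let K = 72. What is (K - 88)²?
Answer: 256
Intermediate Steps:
(K - 88)² = (72 - 88)² = (-16)² = 256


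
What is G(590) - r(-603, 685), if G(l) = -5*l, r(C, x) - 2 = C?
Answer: -2349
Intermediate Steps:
r(C, x) = 2 + C
G(590) - r(-603, 685) = -5*590 - (2 - 603) = -2950 - 1*(-601) = -2950 + 601 = -2349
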